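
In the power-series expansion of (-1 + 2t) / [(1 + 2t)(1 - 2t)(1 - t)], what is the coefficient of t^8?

Partial fractions give a closed form: a_n = (-2/3)·(-2)^n + (-1/3)·1^n.
At n = 8: a_8 = -171.

-171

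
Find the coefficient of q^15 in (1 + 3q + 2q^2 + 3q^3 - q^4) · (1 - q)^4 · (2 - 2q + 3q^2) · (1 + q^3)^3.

-33

(1 + 3q + 2q^2 + 3q^3 - q^4) has coefficients 1,3,2,3,-1 for degrees 0…4.
(1 - q)^4 has coefficients 1,-4,6,-4,1,0,0,0,0,0,0,0,0,0,0,0 for degrees 0…15.
Multiplying by (2 - 2q + 3q^2) gives running coefficients 2,-10,23,-32,28,-14,3,0,0,0,0,0,0,0,0,0 for degrees 0…15.
Finally multiplying by (1 + q^3)^3, the product of all factors after the first has coefficients 2,-10,23,-26,-2,55,-87,54,27,-85,74,-19,-23,28,-14,3 for degrees 0…15.
[q^15] = 1·3 + 3·(-14) + 2·28 + 3·(-23) − 1·(-19) = -33.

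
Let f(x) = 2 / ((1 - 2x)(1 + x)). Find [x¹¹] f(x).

The denominator gives the recurrence a_n = a_(n−1) + 2a_(n−2) for n ≥ 2; the numerator fixes a_0 = 2, a_1 = 2.
Iterating: 2, 2, 6, 10, 22, 42, 86, 170, 342, 682, 1366, 2730, so a_11 = 2730.

2730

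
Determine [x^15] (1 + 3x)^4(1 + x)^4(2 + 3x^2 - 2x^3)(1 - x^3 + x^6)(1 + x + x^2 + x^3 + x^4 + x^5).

(1 + 3x)^4 has coefficients 1,12,54,108,81 for degrees 0…4.
(1 + x)^4 has coefficients 1,4,6,4,1,0,0,0,0,0,0,0,0,0,0,0 for degrees 0…15.
Multiplying by (2 + 3x^2 - 2x^3) gives running coefficients 2,8,15,18,12,0,-5,-2,0,0,0,0,0,0,0,0 for degrees 0…15.
Multiplying by (1 - x^3 + x^6) gives running coefficients 2,8,15,16,4,-15,-21,-6,15,23,14,0,-5,-2,0,0 for degrees 0…15.
Finally multiplying by (1 + x + x^2 + x^3 + x^4 + x^5), the product of all factors after the first has coefficients 2,10,25,41,45,30,7,-7,-7,0,10,25,41,45,30,7 for degrees 0…15.
[x^15] = 1·7 + 12·30 + 54·45 + 108·41 + 81·25 = 9250.

9250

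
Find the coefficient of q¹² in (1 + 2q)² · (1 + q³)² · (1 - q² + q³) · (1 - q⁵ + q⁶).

(1 + 2q)² has coefficients 1,4,4 for degrees 0…2.
(1 + q³)² has coefficients 1,0,0,2,0,0,1,0,0,0,0,0,0 for degrees 0…12.
Multiplying by (1 - q² + q³) gives running coefficients 1,0,-1,3,0,-2,3,0,-1,1,0,0,0 for degrees 0…12.
Finally multiplying by (1 - q⁵ + q⁶), the product of all factors after the first has coefficients 1,0,-1,3,0,-3,4,1,-5,4,2,-5,3 for degrees 0…12.
[q¹²] = 1·3 + 4·(-5) + 4·2 = -9.

-9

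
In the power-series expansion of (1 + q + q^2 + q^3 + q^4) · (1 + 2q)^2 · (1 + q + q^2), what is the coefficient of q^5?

26

(1 + q + q^2 + q^3 + q^4) has coefficients 1,1,1,1,1 for degrees 0…4.
(1 + 2q)^2 has coefficients 1,4,4,0,0,0 for degrees 0…5.
Finally multiplying by (1 + q + q^2), the product of all factors after the first has coefficients 1,5,9,8,4,0 for degrees 0…5.
[q^5] = 1·0 + 1·4 + 1·8 + 1·9 + 1·5 = 26.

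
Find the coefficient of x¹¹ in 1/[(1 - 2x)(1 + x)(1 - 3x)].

The denominator gives the recurrence a_n = 4a_(n−1) − a_(n−2) − 6a_(n−3) for n ≥ 3; the numerator fixes a_0 = 1, a_1 = 4, a_2 = 15.
Iterating: 1, 4, 15, 50, 161, 504, 1555, 4750, 14421, 43604, 131495, 395850, so a_11 = 395850.

395850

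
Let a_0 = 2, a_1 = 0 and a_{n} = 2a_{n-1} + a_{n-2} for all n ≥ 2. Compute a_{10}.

The ordinary generating function has denominator 1 - 2z - z^2.
Iterating the recurrence: a_0,…,a_{10} = 2, 0, 2, 4, 10, 24, 58, 140, 338, 816, 1970.

1970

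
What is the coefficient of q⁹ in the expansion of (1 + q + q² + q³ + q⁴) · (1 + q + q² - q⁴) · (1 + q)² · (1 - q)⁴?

(1 + q + q² + q³ + q⁴) has coefficients 1,1,1,1,1 for degrees 0…4.
(1 + q + q² - q⁴) has coefficients 1,1,1,0,-1,0,0,0,0,0 for degrees 0…9.
Multiplying by (1 + q)² gives running coefficients 1,3,4,3,0,-2,-1,0,0,0 for degrees 0…9.
Finally multiplying by (1 - q)⁴, the product of all factors after the first has coefficients 1,-1,-2,1,1,3,-1,-5,2,2 for degrees 0…9.
[q⁹] = 1·2 + 1·2 + 1·(-5) + 1·(-1) + 1·3 = 1.

1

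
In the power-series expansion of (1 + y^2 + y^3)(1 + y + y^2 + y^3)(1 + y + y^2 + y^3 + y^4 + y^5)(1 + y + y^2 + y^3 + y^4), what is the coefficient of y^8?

49

(1 + y^2 + y^3) has coefficients 1,0,1,1 for degrees 0…3.
(1 + y + y^2 + y^3) has coefficients 1,1,1,1,0,0,0,0,0 for degrees 0…8.
Multiplying by (1 + y + y^2 + y^3 + y^4 + y^5) gives running coefficients 1,2,3,4,4,4,3,2,1 for degrees 0…8.
Finally multiplying by (1 + y + y^2 + y^3 + y^4), the product of all factors after the first has coefficients 1,3,6,10,14,17,18,17,14 for degrees 0…8.
[y^8] = 1·14 + 1·18 + 1·17 = 49.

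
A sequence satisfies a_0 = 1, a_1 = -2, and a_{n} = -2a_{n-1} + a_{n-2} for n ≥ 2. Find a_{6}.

The ordinary generating function has denominator 1 + 2x - x^2.
Iterating the recurrence: a_0,…,a_{6} = 1, -2, 5, -12, 29, -70, 169.

169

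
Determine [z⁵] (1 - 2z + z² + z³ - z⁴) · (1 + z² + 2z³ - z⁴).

(1 - 2z + z² + z³ - z⁴) has coefficients 1,-2,1,1,-1 for degrees 0…4.
(1 + z² + 2z³ - z⁴) has coefficients 1,0,1,2,-1,0 for degrees 0…5.
[z⁵] = 1·0 − 2·(-1) + 1·2 + 1·1 − 1·0 = 5.

5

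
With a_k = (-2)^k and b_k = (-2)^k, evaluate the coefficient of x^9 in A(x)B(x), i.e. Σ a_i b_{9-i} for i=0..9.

-5120

This is [x^9] in the product of the two ordinary generating functions.
Σ = 1·(-512) − 2·256 + 4·(-128) − 8·64 + 16·(-32) − 32·16 + 64·(-8) − 128·4 + 256·(-2) − 512·1 = -5120.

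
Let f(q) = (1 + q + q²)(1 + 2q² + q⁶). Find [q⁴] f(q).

(1 + q + q²) has coefficients 1,1,1 for degrees 0…2.
(1 + 2q² + q⁶) has coefficients 1,0,2,0,0 for degrees 0…4.
[q⁴] = 1·0 + 1·0 + 1·2 = 2.

2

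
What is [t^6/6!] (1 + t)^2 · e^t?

43

The EGF product rule gives c_6 = Σ_{k_1+k_2=6} C(6; k_1,k_2) · ∏ g_i(k_i), where (1+t)^2 gives the falling factorial (2)_k; e^t gives (1)^k.
g_1(k) for k = 0…6: 1, 2, 2, 0, 0, 0, 0.
g_2(k) for k = 0…6: 1, 1, 1, 1, 1, 1, 1.
c_6 = Σ_k C(6,k)·g_1(k)·g_2(6−k) = 1·1·1 + 6·2·1 + 15·2·1 = 1 + 12 + 30 = 43.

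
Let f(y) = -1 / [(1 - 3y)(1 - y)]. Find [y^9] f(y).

Partial fractions give a closed form: a_n = (-3/2)·3^n + (1/2)·1^n.
At n = 9: a_9 = -29524.

-29524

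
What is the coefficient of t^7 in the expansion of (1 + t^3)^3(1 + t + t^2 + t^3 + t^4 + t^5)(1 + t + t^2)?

(1 + t^3)^3 has coefficients 1,0,0,3,0,0,3,0 for degrees 0…7.
(1 + t + t^2 + t^3 + t^4 + t^5) has coefficients 1,1,1,1,1,1,0,0 for degrees 0…7.
Finally multiplying by (1 + t + t^2), the product of all factors after the first has coefficients 1,2,3,3,3,3,2,1 for degrees 0…7.
[t^7] = 1·1 + 3·3 + 3·2 = 16.

16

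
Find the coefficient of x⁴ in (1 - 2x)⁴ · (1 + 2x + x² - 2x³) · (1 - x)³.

7

(1 - 2x)⁴ has coefficients 1,-8,24,-32,16 for degrees 0…4.
(1 + 2x + x² - 2x³) has coefficients 1,2,1,-2,0 for degrees 0…4.
Finally multiplying by (1 - x)³, the product of all factors after the first has coefficients 1,-1,-2,0,7 for degrees 0…4.
[x⁴] = 1·7 − 8·0 + 24·(-2) − 32·(-1) + 16·1 = 7.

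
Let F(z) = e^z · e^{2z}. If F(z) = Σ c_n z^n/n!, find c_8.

The EGF product rule gives c_8 = Σ_{k_1+k_2=8} C(8; k_1,k_2) · ∏ g_i(k_i), where e^z gives (1)^k; e^{2z} gives (2)^k.
g_1(k) for k = 0…8: 1, 1, 1, 1, 1, 1, 1, 1, 1.
g_2(k) for k = 0…8: 1, 2, 4, 8, 16, 32, 64, 128, 256.
c_8 = Σ_k C(8,k)·g_1(k)·g_2(8−k) = 1·1·256 + 8·1·128 + 28·1·64 + 56·1·32 + 70·1·16 + 56·1·8 + 28·1·4 + 8·1·2 + 1·1·1 = 256 + 1024 + 1792 + 1792 + 1120 + 448 + 112 + 16 + 1 = 6561.

6561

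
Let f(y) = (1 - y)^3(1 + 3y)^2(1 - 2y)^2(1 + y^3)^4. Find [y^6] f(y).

(1 - y)^3 has coefficients 1,-3,3,-1 for degrees 0…3.
(1 + 3y)^2 has coefficients 1,6,9,0,0,0,0 for degrees 0…6.
Multiplying by (1 - 2y)^2 gives running coefficients 1,2,-11,-12,36,0,0 for degrees 0…6.
Finally multiplying by (1 + y^3)^4, the product of all factors after the first has coefficients 1,2,-11,-8,44,-44,-42 for degrees 0…6.
[y^6] = 1·(-42) − 3·(-44) + 3·44 − 1·(-8) = 230.

230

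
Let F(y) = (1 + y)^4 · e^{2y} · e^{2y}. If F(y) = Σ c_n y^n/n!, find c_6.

111232

The EGF product rule gives c_6 = Σ_{k_1+k_2+k_3=6} C(6; k_1,k_2,k_3) · ∏ g_i(k_i), where (1+y)^4 gives the falling factorial (4)_k; e^{2y} gives (2)^k; e^{2y} gives (2)^k.
g_1(k) for k = 0…6: 1, 4, 12, 24, 24, 0, 0.
g_2(k) for k = 0…6: 1, 2, 4, 8, 16, 32, 64.
g_3(k) for k = 0…6: 1, 2, 4, 8, 16, 32, 64.
First combine the last two factors: h(k) = Σ_j C(k,j)·g_2(j)·g_3(k−j) for k = 0…6: 1, 4, 16, 64, 256, 1024, 4096.
c_6 = Σ_k C(6,k)·g_1(k)·h(6−k) = 1·1·4096 + 6·4·1024 + 15·12·256 + 20·24·64 + 15·24·16 = 4096 + 24576 + 46080 + 30720 + 5760 = 111232.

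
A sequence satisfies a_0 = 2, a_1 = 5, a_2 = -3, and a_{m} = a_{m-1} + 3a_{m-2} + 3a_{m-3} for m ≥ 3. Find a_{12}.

The ordinary generating function has denominator 1 - q - 3q^2 - 3q^3.
Iterating the recurrence: a_0,…,a_{12} = 2, 5, -3, 18, 24, 69, 195, 474, 1266, 3273, 8493, 22110, 57408.

57408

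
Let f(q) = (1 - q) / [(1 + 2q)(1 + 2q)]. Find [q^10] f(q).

The denominator gives the recurrence a_n = −4a_(n−1) − 4a_(n−2) for n ≥ 2; the numerator fixes a_0 = 1, a_1 = -5.
Iterating: 1, -5, 16, -44, 112, -272, 640, -1472, 3328, -7424, 16384, so a_10 = 16384.

16384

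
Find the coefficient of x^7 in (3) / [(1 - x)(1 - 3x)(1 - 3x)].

73812

The denominator gives the recurrence a_n = 7a_(n−1) − 15a_(n−2) + 9a_(n−3) for n ≥ 3; the numerator fixes a_0 = 3, a_1 = 21, a_2 = 102.
Iterating: 3, 21, 102, 426, 1641, 6015, 21324, 73812, so a_7 = 73812.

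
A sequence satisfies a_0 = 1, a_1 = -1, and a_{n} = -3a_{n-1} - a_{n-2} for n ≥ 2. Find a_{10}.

4181

The ordinary generating function has denominator 1 + 3q + q^2.
Iterating the recurrence: a_0,…,a_{10} = 1, -1, 2, -5, 13, -34, 89, -233, 610, -1597, 4181.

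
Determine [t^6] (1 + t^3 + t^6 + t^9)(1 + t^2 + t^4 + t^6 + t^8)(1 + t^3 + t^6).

4

(1 + t^3 + t^6 + t^9) has coefficients 1,0,0,1,0,0,1 for degrees 0…6.
(1 + t^2 + t^4 + t^6 + t^8) has coefficients 1,0,1,0,1,0,1 for degrees 0…6.
Finally multiplying by (1 + t^3 + t^6), the product of all factors after the first has coefficients 1,0,1,1,1,1,2 for degrees 0…6.
[t^6] = 1·2 + 1·1 + 1·1 = 4.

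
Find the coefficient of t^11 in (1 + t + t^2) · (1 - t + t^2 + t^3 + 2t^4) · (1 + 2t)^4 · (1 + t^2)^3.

1123

(1 + t + t^2) has coefficients 1,1,1 for degrees 0…2.
(1 - t + t^2 + t^3 + 2t^4) has coefficients 1,-1,1,1,2,0,0,0,0,0,0,0 for degrees 0…11.
Multiplying by (1 + 2t)^4 gives running coefficients 1,7,17,17,18,56,96,80,32,0,0,0 for degrees 0…11.
Finally multiplying by (1 + t^2)^3, the product of all factors after the first has coefficients 1,7,20,38,72,128,202,306,391,425,402,296 for degrees 0…11.
[t^11] = 1·296 + 1·402 + 1·425 = 1123.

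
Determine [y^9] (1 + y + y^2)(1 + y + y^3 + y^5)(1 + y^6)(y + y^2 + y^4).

7

(1 + y + y^2) has coefficients 1,1,1 for degrees 0…2.
(1 + y + y^3 + y^5) has coefficients 1,1,0,1,0,1,0,0,0,0 for degrees 0…9.
Multiplying by (1 + y^6) gives running coefficients 1,1,0,1,0,1,1,1,0,1 for degrees 0…9.
Finally multiplying by (y + y^2 + y^4), the product of all factors after the first has coefficients 0,1,2,1,2,2,1,3,2,2 for degrees 0…9.
[y^9] = 1·2 + 1·2 + 1·3 = 7.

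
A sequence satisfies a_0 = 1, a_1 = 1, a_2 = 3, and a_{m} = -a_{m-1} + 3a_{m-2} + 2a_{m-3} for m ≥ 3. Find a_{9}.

-38

The ordinary generating function has denominator 1 + y - 3y^2 - 2y^3.
Iterating the recurrence: a_0,…,a_{9} = 1, 1, 3, 2, 9, 3, 28, -1, 91, -38.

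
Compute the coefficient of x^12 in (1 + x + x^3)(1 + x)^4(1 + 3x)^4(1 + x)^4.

(1 + x + x^3) has coefficients 1,1,0,1 for degrees 0…3.
(1 + x)^4 has coefficients 1,4,6,4,1,0,0,0,0,0,0,0,0 for degrees 0…12.
Multiplying by (1 + 3x)^4 gives running coefficients 1,16,108,400,886,1200,972,432,81,0,0,0,0 for degrees 0…12.
Finally multiplying by (1 + x)^4, the product of all factors after the first has coefficients 1,20,178,932,3199,7592,12796,15464,13327,8004,3186,756,81 for degrees 0…12.
[x^12] = 1·81 + 1·756 + 1·8004 = 8841.

8841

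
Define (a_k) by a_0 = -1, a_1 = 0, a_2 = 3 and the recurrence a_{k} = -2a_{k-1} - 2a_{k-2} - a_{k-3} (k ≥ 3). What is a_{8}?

3

The ordinary generating function has denominator 1 + 2y + 2y^2 + y^3.
Iterating the recurrence: a_0,…,a_{8} = -1, 0, 3, -5, 4, -1, -1, 0, 3.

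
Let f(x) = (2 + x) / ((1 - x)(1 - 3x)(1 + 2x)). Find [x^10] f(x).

Partial fractions give a closed form: a_n = (-1/2)·1^n + (21/10)·3^n + (2/5)·(-2)^n.
At n = 10: a_10 = 124412.

124412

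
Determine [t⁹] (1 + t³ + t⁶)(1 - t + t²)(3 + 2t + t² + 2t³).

3

(1 + t³ + t⁶) has coefficients 1,0,0,1,0,0,1 for degrees 0…6.
(1 - t + t²) has coefficients 1,-1,1,0,0,0,0,0,0,0 for degrees 0…9.
Finally multiplying by (3 + 2t + t² + 2t³), the product of all factors after the first has coefficients 3,-1,2,3,-1,2,0,0,0,0 for degrees 0…9.
[t⁹] = 1·0 + 1·0 + 1·3 = 3.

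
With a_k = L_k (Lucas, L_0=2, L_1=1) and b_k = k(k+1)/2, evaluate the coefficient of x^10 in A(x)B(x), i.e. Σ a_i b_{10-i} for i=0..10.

This is [x^10] in the product of the two ordinary generating functions.
Σ = 2·55 + 1·45 + 3·36 + 4·28 + 7·21 + 11·15 + 18·10 + 29·6 + 47·3 + 76·1 + 123·0 = 1258.

1258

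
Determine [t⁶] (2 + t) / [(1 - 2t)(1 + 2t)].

128

The denominator gives the recurrence a_n = 4a_(n−2) for n ≥ 3; the numerator fixes a_0 = 2, a_1 = 1, a_2 = 8.
Iterating: 2, 1, 8, 4, 32, 16, 128, so a_6 = 128.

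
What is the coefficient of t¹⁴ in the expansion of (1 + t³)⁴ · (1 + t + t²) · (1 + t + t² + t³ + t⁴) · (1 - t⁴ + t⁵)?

(1 + t³)⁴ has coefficients 1,0,0,4,0,0,6,0,0,4,0,0,1 for degrees 0…12.
(1 + t + t²) has coefficients 1,1,1,0,0,0,0,0,0,0,0,0,0,0,0 for degrees 0…14.
Multiplying by (1 + t + t² + t³ + t⁴) gives running coefficients 1,2,3,3,3,2,1,0,0,0,0,0,0,0,0 for degrees 0…14.
Finally multiplying by (1 - t⁴ + t⁵), the product of all factors after the first has coefficients 1,2,3,3,2,1,0,0,0,1,1,1,0,0,0 for degrees 0…14.
[t¹⁴] = 1·0 + 4·1 + 6·0 + 4·1 + 1·3 = 11.

11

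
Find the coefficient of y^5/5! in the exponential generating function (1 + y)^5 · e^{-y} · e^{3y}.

5752

The EGF product rule gives c_5 = Σ_{k_1+k_2+k_3=5} C(5; k_1,k_2,k_3) · ∏ g_i(k_i), where (1+y)^5 gives the falling factorial (5)_k; e^{-y} gives (-1)^k; e^{3y} gives (3)^k.
g_1(k) for k = 0…5: 1, 5, 20, 60, 120, 120.
g_2(k) for k = 0…5: 1, -1, 1, -1, 1, -1.
g_3(k) for k = 0…5: 1, 3, 9, 27, 81, 243.
First combine the last two factors: h(k) = Σ_j C(k,j)·g_2(j)·g_3(k−j) for k = 0…5: 1, 2, 4, 8, 16, 32.
c_5 = Σ_k C(5,k)·g_1(k)·h(5−k) = 1·1·32 + 5·5·16 + 10·20·8 + 10·60·4 + 5·120·2 + 1·120·1 = 32 + 400 + 1600 + 2400 + 1200 + 120 = 5752.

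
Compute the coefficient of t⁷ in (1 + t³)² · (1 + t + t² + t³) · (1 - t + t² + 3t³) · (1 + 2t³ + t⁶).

12

(1 + t³)² has coefficients 1,0,0,2,0,0,1 for degrees 0…6.
(1 + t + t² + t³) has coefficients 1,1,1,1,0,0,0,0 for degrees 0…7.
Multiplying by (1 - t + t² + 3t³) gives running coefficients 1,0,1,4,3,4,3,0 for degrees 0…7.
Finally multiplying by (1 + 2t³ + t⁶), the product of all factors after the first has coefficients 1,0,1,6,3,6,12,6 for degrees 0…7.
[t⁷] = 1·6 + 2·3 + 1·0 = 12.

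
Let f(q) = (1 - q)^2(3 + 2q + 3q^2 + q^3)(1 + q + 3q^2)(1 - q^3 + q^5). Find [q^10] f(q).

-10

(1 - q)^2 has coefficients 1,-2,1 for degrees 0…2.
(3 + 2q + 3q^2 + q^3) has coefficients 3,2,3,1,0,0,0,0,0,0,0 for degrees 0…10.
Multiplying by (1 + q + 3q^2) gives running coefficients 3,5,14,10,10,3,0,0,0,0,0 for degrees 0…10.
Finally multiplying by (1 - q^3 + q^5), the product of all factors after the first has coefficients 3,5,14,7,5,-8,-5,4,7,10,3 for degrees 0…10.
[q^10] = 1·3 − 2·10 + 1·7 = -10.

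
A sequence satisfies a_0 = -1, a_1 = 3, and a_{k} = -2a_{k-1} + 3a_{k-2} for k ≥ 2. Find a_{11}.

177147

The ordinary generating function has denominator 1 + 2y - 3y^2.
Iterating the recurrence: a_0,…,a_{11} = -1, 3, -9, 27, -81, 243, -729, 2187, -6561, 19683, -59049, 177147.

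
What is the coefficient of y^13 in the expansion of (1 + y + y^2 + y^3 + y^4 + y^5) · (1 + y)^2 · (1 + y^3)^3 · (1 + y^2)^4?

307

(1 + y + y^2 + y^3 + y^4 + y^5) has coefficients 1,1,1,1,1,1 for degrees 0…5.
(1 + y)^2 has coefficients 1,2,1,0,0,0,0,0,0,0,0,0,0,0 for degrees 0…13.
Multiplying by (1 + y^3)^3 gives running coefficients 1,2,1,3,6,3,3,6,3,1,2,1,0,0 for degrees 0…13.
Finally multiplying by (1 + y^2)^4, the product of all factors after the first has coefficients 1,2,5,11,16,27,37,44,56,57,57,56,44,37 for degrees 0…13.
[y^13] = 1·37 + 1·44 + 1·56 + 1·57 + 1·57 + 1·56 = 307.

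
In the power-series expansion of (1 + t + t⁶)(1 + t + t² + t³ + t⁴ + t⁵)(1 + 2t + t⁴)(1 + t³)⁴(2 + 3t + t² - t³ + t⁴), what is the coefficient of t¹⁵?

(1 + t + t⁶) has coefficients 1,1,0,0,0,0,1 for degrees 0…6.
(1 + t + t² + t³ + t⁴ + t⁵) has coefficients 1,1,1,1,1,1,0,0,0,0,0,0,0,0,0,0 for degrees 0…15.
Multiplying by (1 + 2t + t⁴) gives running coefficients 1,3,3,3,4,4,3,1,1,1,0,0,0,0,0,0 for degrees 0…15.
Multiplying by (1 + t³)⁴ gives running coefficients 1,3,3,7,16,16,21,35,35,35,40,40,35,25,25,21 for degrees 0…15.
Finally multiplying by (2 + 3t + t² - t³ + t⁴), the product of all factors after the first has coefficients 2,9,16,25,54,87,102,140,196,205,206,235,230,190,160,147 for degrees 0…15.
[t¹⁵] = 1·147 + 1·160 + 1·205 = 512.

512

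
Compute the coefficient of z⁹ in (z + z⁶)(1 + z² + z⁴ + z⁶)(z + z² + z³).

3

(z + z⁶) has coefficients 0,1,0,0,0,0,1 for degrees 0…6.
(1 + z² + z⁴ + z⁶) has coefficients 1,0,1,0,1,0,1,0,0,0 for degrees 0…9.
Finally multiplying by (z + z² + z³), the product of all factors after the first has coefficients 0,1,1,2,1,2,1,2,1,1 for degrees 0…9.
[z⁹] = 1·1 + 1·2 = 3.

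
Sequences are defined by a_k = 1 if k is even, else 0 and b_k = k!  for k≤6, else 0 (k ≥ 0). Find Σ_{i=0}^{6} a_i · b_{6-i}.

Write out a_i and b_{6-i} for i = 0,…,6 and sum the products.
Σ = 1·720 + 0·120 + 1·24 + 0·6 + 1·2 + 0·1 + 1·1 = 747.

747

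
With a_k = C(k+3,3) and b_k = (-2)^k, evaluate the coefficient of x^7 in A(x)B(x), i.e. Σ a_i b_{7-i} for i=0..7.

24

Write out a_i and b_{7-i} for i = 0,…,7 and sum the products.
Σ = 1·(-128) + 4·64 + 10·(-32) + 20·16 + 35·(-8) + 56·4 + 84·(-2) + 120·1 = 24.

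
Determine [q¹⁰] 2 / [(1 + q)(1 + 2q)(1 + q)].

8166

The denominator gives the recurrence a_n = −4a_(n−1) − 5a_(n−2) − 2a_(n−3) for n ≥ 3; the numerator fixes a_0 = 2, a_1 = -8, a_2 = 22.
Iterating: 2, -8, 22, -52, 114, -240, 494, -1004, 2026, -4072, 8166, so a_10 = 8166.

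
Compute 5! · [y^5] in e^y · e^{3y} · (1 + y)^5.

The EGF product rule gives c_5 = Σ_{k_1+k_2+k_3=5} C(5; k_1,k_2,k_3) · ∏ g_i(k_i), where e^y gives (1)^k; e^{3y} gives (3)^k; (1+y)^5 gives the falling factorial (5)_k.
g_1(k) for k = 0…5: 1, 1, 1, 1, 1, 1.
g_2(k) for k = 0…5: 1, 3, 9, 27, 81, 243.
g_3(k) for k = 0…5: 1, 5, 20, 60, 120, 120.
First combine the last two factors: h(k) = Σ_j C(k,j)·g_2(j)·g_3(k−j) for k = 0…5: 1, 8, 59, 402, 2541, 14988.
c_5 = Σ_k C(5,k)·g_1(k)·h(5−k) = 1·1·14988 + 5·1·2541 + 10·1·402 + 10·1·59 + 5·1·8 + 1·1·1 = 14988 + 12705 + 4020 + 590 + 40 + 1 = 32344.

32344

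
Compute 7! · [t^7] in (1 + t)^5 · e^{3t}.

The EGF product rule gives c_7 = Σ_{k_1+k_2=7} C(7; k_1,k_2) · ∏ g_i(k_i), where (1+t)^5 gives the falling factorial (5)_k; e^{3t} gives (3)^k.
g_1(k) for k = 0…7: 1, 5, 20, 60, 120, 120, 0, 0.
g_2(k) for k = 0…7: 1, 3, 9, 27, 81, 243, 729, 2187.
c_7 = Σ_k C(7,k)·g_1(k)·g_2(7−k) = 1·1·2187 + 7·5·729 + 21·20·243 + 35·60·81 + 35·120·27 + 21·120·9 = 2187 + 25515 + 102060 + 170100 + 113400 + 22680 = 435942.

435942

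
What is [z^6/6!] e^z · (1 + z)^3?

The EGF product rule gives c_6 = Σ_{k_1+k_2=6} C(6; k_1,k_2) · ∏ g_i(k_i), where e^z gives (1)^k; (1+z)^3 gives the falling factorial (3)_k.
g_1(k) for k = 0…6: 1, 1, 1, 1, 1, 1, 1.
g_2(k) for k = 0…6: 1, 3, 6, 6, 0, 0, 0.
c_6 = Σ_k C(6,k)·g_1(k)·g_2(6−k) = 20·1·6 + 15·1·6 + 6·1·3 + 1·1·1 = 120 + 90 + 18 + 1 = 229.

229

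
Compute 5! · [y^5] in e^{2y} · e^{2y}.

1024

The EGF product rule gives c_5 = Σ_{k_1+k_2=5} C(5; k_1,k_2) · ∏ g_i(k_i), where e^{2y} gives (2)^k; e^{2y} gives (2)^k.
g_1(k) for k = 0…5: 1, 2, 4, 8, 16, 32.
g_2(k) for k = 0…5: 1, 2, 4, 8, 16, 32.
c_5 = Σ_k C(5,k)·g_1(k)·g_2(5−k) = 1·1·32 + 5·2·16 + 10·4·8 + 10·8·4 + 5·16·2 + 1·32·1 = 32 + 160 + 320 + 320 + 160 + 32 = 1024.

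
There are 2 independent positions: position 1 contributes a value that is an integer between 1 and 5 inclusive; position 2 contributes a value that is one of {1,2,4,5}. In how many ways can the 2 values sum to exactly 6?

The generating function for the choices is (t + t^2 + t^3 + t^4 + t^5)·(t + t^2 + t^4 + t^5); the count is [t^6].
(t + t^2 + t^3 + t^4 + t^5) has coefficients 0,1,1,1,1,1 for degrees 0…5.
(t + t^2 + t^4 + t^5) has coefficients 0,1,1,0,1,1,0 for degrees 0…6.
[t^6] = 1·1 + 1·1 + 1·0 + 1·1 + 1·1 = 4.

4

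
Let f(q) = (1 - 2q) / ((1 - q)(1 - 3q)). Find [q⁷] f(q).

The denominator gives the recurrence a_n = 4a_(n−1) − 3a_(n−2) for n ≥ 3; the numerator fixes a_0 = 1, a_1 = 2, a_2 = 5.
Iterating: 1, 2, 5, 14, 41, 122, 365, 1094, so a_7 = 1094.

1094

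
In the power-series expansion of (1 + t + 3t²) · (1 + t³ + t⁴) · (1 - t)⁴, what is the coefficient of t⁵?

(1 + t + 3t²) has coefficients 1,1,3 for degrees 0…2.
(1 + t³ + t⁴) has coefficients 1,0,0,1,1,0 for degrees 0…5.
Finally multiplying by (1 - t)⁴, the product of all factors after the first has coefficients 1,-4,6,-3,-2,2 for degrees 0…5.
[t⁵] = 1·2 + 1·(-2) + 3·(-3) = -9.

-9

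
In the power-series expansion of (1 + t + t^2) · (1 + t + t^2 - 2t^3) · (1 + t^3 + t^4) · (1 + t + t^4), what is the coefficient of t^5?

(1 + t + t^2) has coefficients 1,1,1 for degrees 0…2.
(1 + t + t^2 - 2t^3) has coefficients 1,1,1,-2,0,0 for degrees 0…5.
Multiplying by (1 + t^3 + t^4) gives running coefficients 1,1,1,-1,2,2 for degrees 0…5.
Finally multiplying by (1 + t + t^4), the product of all factors after the first has coefficients 1,2,2,0,2,5 for degrees 0…5.
[t^5] = 1·5 + 1·2 + 1·0 = 7.

7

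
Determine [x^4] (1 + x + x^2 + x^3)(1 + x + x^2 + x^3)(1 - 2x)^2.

(1 + x + x^2 + x^3) has coefficients 1,1,1,1 for degrees 0…3.
(1 + x + x^2 + x^3) has coefficients 1,1,1,1,0 for degrees 0…4.
Finally multiplying by (1 - 2x)^2, the product of all factors after the first has coefficients 1,-3,1,1,0 for degrees 0…4.
[x^4] = 1·0 + 1·1 + 1·1 + 1·(-3) = -1.

-1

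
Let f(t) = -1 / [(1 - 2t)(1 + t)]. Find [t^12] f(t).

-2731

The denominator gives the recurrence a_n = a_(n−1) + 2a_(n−2) for n ≥ 2; the numerator fixes a_0 = -1, a_1 = -1.
Iterating: -1, -1, -3, -5, -11, -21, -43, -85, -171, -341, -683, -1365, -2731, so a_12 = -2731.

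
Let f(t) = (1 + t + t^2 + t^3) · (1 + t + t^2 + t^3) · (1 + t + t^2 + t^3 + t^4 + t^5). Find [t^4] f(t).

(1 + t + t^2 + t^3) has coefficients 1,1,1,1 for degrees 0…3.
(1 + t + t^2 + t^3) has coefficients 1,1,1,1,0 for degrees 0…4.
Finally multiplying by (1 + t + t^2 + t^3 + t^4 + t^5), the product of all factors after the first has coefficients 1,2,3,4,4 for degrees 0…4.
[t^4] = 1·4 + 1·4 + 1·3 + 1·2 = 13.

13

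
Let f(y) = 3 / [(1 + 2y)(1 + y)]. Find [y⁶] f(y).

Partial fractions give a closed form: a_n = (6)·(-2)^n + (-3)·(-1)^n.
At n = 6: a_6 = 381.

381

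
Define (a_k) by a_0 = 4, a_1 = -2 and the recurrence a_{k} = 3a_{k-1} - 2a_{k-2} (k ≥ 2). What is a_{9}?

The ordinary generating function has denominator 1 - 3t + 2t^2.
Iterating the recurrence: a_0,…,a_{9} = 4, -2, -14, -38, -86, -182, -374, -758, -1526, -3062.

-3062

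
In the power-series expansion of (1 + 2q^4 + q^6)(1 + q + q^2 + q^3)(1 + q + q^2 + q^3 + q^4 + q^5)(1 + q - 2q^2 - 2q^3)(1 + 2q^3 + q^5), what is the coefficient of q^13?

(1 + 2q^4 + q^6) has coefficients 1,0,0,0,2,0,1 for degrees 0…6.
(1 + q + q^2 + q^3) has coefficients 1,1,1,1,0,0,0,0,0,0,0,0,0,0 for degrees 0…13.
Multiplying by (1 + q + q^2 + q^3 + q^4 + q^5) gives running coefficients 1,2,3,4,4,4,3,2,1,0,0,0,0,0 for degrees 0…13.
Multiplying by (1 + q - 2q^2 - 2q^3) gives running coefficients 1,3,3,1,-2,-6,-9,-11,-11,-9,-6,-2,0,0 for degrees 0…13.
Finally multiplying by (1 + 2q^3 + q^5), the product of all factors after the first has coefficients 1,3,3,3,4,1,-4,-12,-22,-29,-34,-33,-29,-23 for degrees 0…13.
[q^13] = 1·(-23) + 2·(-29) + 1·(-12) = -93.

-93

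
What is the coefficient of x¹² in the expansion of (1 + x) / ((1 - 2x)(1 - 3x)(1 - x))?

3164071

Partial fractions give a closed form: a_n = (-6)·2^n + (6)·3^n + (1)·1^n.
At n = 12: a_12 = 3164071.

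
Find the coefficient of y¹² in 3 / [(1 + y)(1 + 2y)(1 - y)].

16383

Partial fractions give a closed form: a_n = (-3/2)·(-1)^n + (4)·(-2)^n + (1/2)·1^n.
At n = 12: a_12 = 16383.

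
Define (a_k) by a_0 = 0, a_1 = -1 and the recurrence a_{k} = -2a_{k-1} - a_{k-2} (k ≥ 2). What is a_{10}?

10

The ordinary generating function has denominator 1 + 2t + t^2.
Iterating the recurrence: a_0,…,a_{10} = 0, -1, 2, -3, 4, -5, 6, -7, 8, -9, 10.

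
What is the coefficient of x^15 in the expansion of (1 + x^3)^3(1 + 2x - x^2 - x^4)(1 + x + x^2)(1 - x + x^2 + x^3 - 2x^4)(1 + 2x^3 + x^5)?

-28

(1 + x^3)^3 has coefficients 1,0,0,3,0,0,3,0,0,1 for degrees 0…9.
(1 + 2x - x^2 - x^4) has coefficients 1,2,-1,0,-1,0,0,0,0,0,0,0,0,0,0,0 for degrees 0…15.
Multiplying by (1 + x + x^2) gives running coefficients 1,3,2,1,-2,-1,-1,0,0,0,0,0,0,0,0,0 for degrees 0…15.
Multiplying by (1 - x + x^2 + x^3 - 2x^4) gives running coefficients 1,2,0,3,0,-2,-5,-4,2,1,2,0,0,0,0,0 for degrees 0…15.
Finally multiplying by (1 + 2x^3 + x^5), the product of all factors after the first has coefficients 1,2,0,5,4,-1,3,-4,1,-9,-8,-1,-2,6,1,2 for degrees 0…15.
[x^15] = 1·2 + 3·(-2) + 3·(-9) + 1·3 = -28.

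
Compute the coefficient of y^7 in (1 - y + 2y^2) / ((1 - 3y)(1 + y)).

The denominator gives the recurrence a_n = 2a_(n−1) + 3a_(n−2) for n ≥ 3; the numerator fixes a_0 = 1, a_1 = 1, a_2 = 7.
Iterating: 1, 1, 7, 17, 55, 161, 487, 1457, so a_7 = 1457.

1457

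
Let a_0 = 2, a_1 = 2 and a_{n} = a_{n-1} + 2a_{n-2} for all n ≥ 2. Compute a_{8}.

342

The ordinary generating function has denominator 1 - y - 2y^2.
Iterating the recurrence: a_0,…,a_{8} = 2, 2, 6, 10, 22, 42, 86, 170, 342.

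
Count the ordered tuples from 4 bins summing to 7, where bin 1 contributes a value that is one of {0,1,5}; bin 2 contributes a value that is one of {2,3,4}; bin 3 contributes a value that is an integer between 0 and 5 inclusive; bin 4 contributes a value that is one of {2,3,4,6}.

14

The generating function for the choices is (1 + q + q⁵)·(q² + q³ + q⁴)·(1 + q + q² + q³ + q⁴ + q⁵)·(q² + q³ + q⁴ + q⁶); the count is [q⁷].
(1 + q + q⁵) has coefficients 1,1,0,0,0,1 for degrees 0…5.
(q² + q³ + q⁴) has coefficients 0,0,1,1,1,0,0,0 for degrees 0…7.
Multiplying by (1 + q + q² + q³ + q⁴ + q⁵) gives running coefficients 0,0,1,2,3,3,3,3 for degrees 0…7.
Finally multiplying by (q² + q³ + q⁴ + q⁶), the product of all factors after the first has coefficients 0,0,0,0,1,3,6,8 for degrees 0…7.
[q⁷] = 1·8 + 1·6 + 1·0 = 14.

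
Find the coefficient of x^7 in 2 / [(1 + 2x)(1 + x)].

-510

The denominator gives the recurrence a_n = −3a_(n−1) − 2a_(n−2) for n ≥ 2; the numerator fixes a_0 = 2, a_1 = -6.
Iterating: 2, -6, 14, -30, 62, -126, 254, -510, so a_7 = -510.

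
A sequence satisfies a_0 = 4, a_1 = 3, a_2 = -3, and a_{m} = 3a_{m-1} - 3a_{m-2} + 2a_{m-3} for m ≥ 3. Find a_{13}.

-5457

The ordinary generating function has denominator 1 - 3t + 3t^2 - 2t^3.
Iterating the recurrence: a_0,…,a_{13} = 4, 3, -3, -10, -15, -21, -38, -81, -171, -346, -687, -1365, -2726, -5457.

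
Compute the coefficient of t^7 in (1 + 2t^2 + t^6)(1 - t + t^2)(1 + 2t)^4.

39

(1 + 2t^2 + t^6) has coefficients 1,0,2,0,0,0,1 for degrees 0…6.
(1 - t + t^2) has coefficients 1,-1,1,0,0,0,0,0 for degrees 0…7.
Finally multiplying by (1 + 2t)^4, the product of all factors after the first has coefficients 1,7,17,16,8,16,16,0 for degrees 0…7.
[t^7] = 1·0 + 2·16 + 1·7 = 39.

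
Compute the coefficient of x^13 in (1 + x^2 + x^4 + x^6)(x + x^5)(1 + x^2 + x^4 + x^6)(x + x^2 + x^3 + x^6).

12

(1 + x^2 + x^4 + x^6) has coefficients 1,0,1,0,1,0,1 for degrees 0…6.
(x + x^5) has coefficients 0,1,0,0,0,1,0,0,0,0,0,0,0,0 for degrees 0…13.
Multiplying by (1 + x^2 + x^4 + x^6) gives running coefficients 0,1,0,1,0,2,0,2,0,1,0,1,0,0 for degrees 0…13.
Finally multiplying by (x + x^2 + x^3 + x^6), the product of all factors after the first has coefficients 0,0,1,1,2,1,3,3,4,3,3,3,2,3 for degrees 0…13.
[x^13] = 1·3 + 1·3 + 1·3 + 1·3 = 12.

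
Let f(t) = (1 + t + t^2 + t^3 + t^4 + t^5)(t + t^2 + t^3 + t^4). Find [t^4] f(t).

4

(1 + t + t^2 + t^3 + t^4 + t^5) has coefficients 1,1,1,1,1 for degrees 0…4.
(t + t^2 + t^3 + t^4) has coefficients 0,1,1,1,1 for degrees 0…4.
[t^4] = 1·1 + 1·1 + 1·1 + 1·1 + 1·0 = 4.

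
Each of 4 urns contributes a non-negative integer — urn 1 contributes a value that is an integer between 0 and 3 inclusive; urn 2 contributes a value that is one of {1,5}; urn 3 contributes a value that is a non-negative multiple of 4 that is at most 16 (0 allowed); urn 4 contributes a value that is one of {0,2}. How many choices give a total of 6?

The generating function for the choices is (1 + x + x² + x³)·(x + x⁵)·(1 + x⁴ + x⁸ + x¹² + x¹⁶)·(1 + x²); the count is [x⁶].
(1 + x + x² + x³) has coefficients 1,1,1,1 for degrees 0…3.
(x + x⁵) has coefficients 0,1,0,0,0,1,0 for degrees 0…6.
Multiplying by (1 + x⁴ + x⁸ + x¹² + x¹⁶) gives running coefficients 0,1,0,0,0,2,0 for degrees 0…6.
Finally multiplying by (1 + x²), the product of all factors after the first has coefficients 0,1,0,1,0,2,0 for degrees 0…6.
[x⁶] = 1·0 + 1·2 + 1·0 + 1·1 = 3.

3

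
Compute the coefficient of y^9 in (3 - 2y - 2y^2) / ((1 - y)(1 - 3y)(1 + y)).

Partial fractions give a closed form: a_n = (1/4)·1^n + (19/8)·3^n + (3/8)·(-1)^n.
At n = 9: a_9 = 46747.

46747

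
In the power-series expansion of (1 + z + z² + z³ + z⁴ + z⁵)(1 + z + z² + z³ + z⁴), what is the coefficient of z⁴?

5

(1 + z + z² + z³ + z⁴ + z⁵) has coefficients 1,1,1,1,1 for degrees 0…4.
(1 + z + z² + z³ + z⁴) has coefficients 1,1,1,1,1 for degrees 0…4.
[z⁴] = 1·1 + 1·1 + 1·1 + 1·1 + 1·1 = 5.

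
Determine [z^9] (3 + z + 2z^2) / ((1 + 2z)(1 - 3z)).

41376

The denominator gives the recurrence a_n = a_(n−1) + 6a_(n−2) for n ≥ 3; the numerator fixes a_0 = 3, a_1 = 4, a_2 = 24.
Iterating: 3, 4, 24, 48, 192, 480, 1632, 4512, 14304, 41376, so a_9 = 41376.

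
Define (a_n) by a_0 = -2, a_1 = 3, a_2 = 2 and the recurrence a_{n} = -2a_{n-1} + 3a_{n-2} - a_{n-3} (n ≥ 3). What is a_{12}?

The ordinary generating function has denominator 1 + 2z - 3z^2 + z^3.
Iterating the recurrence: a_0,…,a_{12} = -2, 3, 2, 7, -11, 41, -122, 378, -1163, 3582, -11031, 33971, -104617.

-104617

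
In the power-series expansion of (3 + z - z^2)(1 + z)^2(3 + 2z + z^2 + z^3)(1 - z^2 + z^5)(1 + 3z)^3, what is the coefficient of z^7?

(3 + z - z^2) has coefficients 3,1,-1 for degrees 0…2.
(1 + z)^2 has coefficients 1,2,1,0,0,0,0,0 for degrees 0…7.
Multiplying by (3 + 2z + z^2 + z^3) gives running coefficients 3,8,8,5,3,1,0,0 for degrees 0…7.
Multiplying by (1 - z^2 + z^5) gives running coefficients 3,8,5,-3,-5,-1,5,7 for degrees 0…7.
Finally multiplying by (1 + 3z)^3, the product of all factors after the first has coefficients 3,35,158,339,319,8,-220,-110 for degrees 0…7.
[z^7] = 3·(-110) + 1·(-220) − 1·8 = -558.

-558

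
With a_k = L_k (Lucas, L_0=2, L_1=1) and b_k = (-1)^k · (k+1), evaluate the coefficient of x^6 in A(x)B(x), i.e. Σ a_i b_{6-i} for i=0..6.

The convolution is the x^6 coefficient of A(x)B(x).
Σ = 2·7 + 1·(-6) + 3·5 + 4·(-4) + 7·3 + 11·(-2) + 18·1 = 24.

24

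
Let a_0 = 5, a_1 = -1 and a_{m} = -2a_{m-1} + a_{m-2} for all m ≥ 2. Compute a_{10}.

7303

The ordinary generating function has denominator 1 + 2z - z^2.
Iterating the recurrence: a_0,…,a_{10} = 5, -1, 7, -15, 37, -89, 215, -519, 1253, -3025, 7303.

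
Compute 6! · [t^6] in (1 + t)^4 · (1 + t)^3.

The EGF product rule gives c_6 = Σ_{k_1+k_2=6} C(6; k_1,k_2) · ∏ g_i(k_i), where (1+t)^4 gives the falling factorial (4)_k; (1+t)^3 gives the falling factorial (3)_k.
g_1(k) for k = 0…6: 1, 4, 12, 24, 24, 0, 0.
g_2(k) for k = 0…6: 1, 3, 6, 6, 0, 0, 0.
c_6 = Σ_k C(6,k)·g_1(k)·g_2(6−k) = 20·24·6 + 15·24·6 = 2880 + 2160 = 5040.

5040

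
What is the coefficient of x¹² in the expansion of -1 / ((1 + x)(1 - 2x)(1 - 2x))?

The denominator gives the recurrence a_n = 3a_(n−1) − 4a_(n−3) for n ≥ 3; the numerator fixes a_0 = -1, a_1 = -3, a_2 = -9.
Iterating: -1, -3, -9, -23, -57, -135, -313, -711, -1593, -3527, -7737, -16839, -36409, so a_12 = -36409.

-36409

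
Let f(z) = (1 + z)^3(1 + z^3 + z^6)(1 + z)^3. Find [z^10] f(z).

(1 + z)^3 has coefficients 1,3,3,1 for degrees 0…3.
(1 + z^3 + z^6) has coefficients 1,0,0,1,0,0,1,0,0,0,0 for degrees 0…10.
Finally multiplying by (1 + z)^3, the product of all factors after the first has coefficients 1,3,3,2,3,3,2,3,3,1,0 for degrees 0…10.
[z^10] = 1·0 + 3·1 + 3·3 + 1·3 = 15.

15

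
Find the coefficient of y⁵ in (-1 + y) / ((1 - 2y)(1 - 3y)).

-454

Partial fractions give a closed form: a_n = (1)·2^n + (-2)·3^n.
At n = 5: a_5 = -454.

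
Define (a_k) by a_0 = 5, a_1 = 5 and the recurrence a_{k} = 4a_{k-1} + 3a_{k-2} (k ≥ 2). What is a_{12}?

The ordinary generating function has denominator 1 - 4z - 3z^2.
Iterating the recurrence: a_0,…,a_{12} = 5, 5, 35, 155, 725, 3365, 15635, 72635, 337445, 1567685, 7283075, 33835355, 157190645.

157190645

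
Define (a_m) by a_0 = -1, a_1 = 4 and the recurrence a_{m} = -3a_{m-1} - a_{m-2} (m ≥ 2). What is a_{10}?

-24476

The ordinary generating function has denominator 1 + 3t + t^2.
Iterating the recurrence: a_0,…,a_{10} = -1, 4, -11, 29, -76, 199, -521, 1364, -3571, 9349, -24476.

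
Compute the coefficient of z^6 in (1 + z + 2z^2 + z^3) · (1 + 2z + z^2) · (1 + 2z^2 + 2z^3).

20

(1 + z + 2z^2 + z^3) has coefficients 1,1,2,1 for degrees 0…3.
(1 + 2z + z^2) has coefficients 1,2,1,0,0,0,0 for degrees 0…6.
Finally multiplying by (1 + 2z^2 + 2z^3), the product of all factors after the first has coefficients 1,2,3,6,6,2,0 for degrees 0…6.
[z^6] = 1·0 + 1·2 + 2·6 + 1·6 = 20.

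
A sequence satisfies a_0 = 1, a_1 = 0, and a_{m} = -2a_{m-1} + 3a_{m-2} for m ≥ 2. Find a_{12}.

The ordinary generating function has denominator 1 + 2z - 3z^2.
Iterating the recurrence: a_0,…,a_{12} = 1, 0, 3, -6, 21, -60, 183, -546, 1641, -4920, 14763, -44286, 132861.

132861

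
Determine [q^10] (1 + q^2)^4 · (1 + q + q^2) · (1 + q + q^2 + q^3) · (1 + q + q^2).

56

(1 + q^2)^4 has coefficients 1,0,4,0,6,0,4,0,1 for degrees 0…8.
(1 + q + q^2) has coefficients 1,1,1,0,0,0,0,0,0,0,0 for degrees 0…10.
Multiplying by (1 + q + q^2 + q^3) gives running coefficients 1,2,3,3,2,1,0,0,0,0,0 for degrees 0…10.
Finally multiplying by (1 + q + q^2), the product of all factors after the first has coefficients 1,3,6,8,8,6,3,1,0,0,0 for degrees 0…10.
[q^10] = 1·0 + 4·0 + 6·3 + 4·8 + 1·6 = 56.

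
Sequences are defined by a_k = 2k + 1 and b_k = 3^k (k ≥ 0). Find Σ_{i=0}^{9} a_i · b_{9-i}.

59038

This is [x^9] in the product of the two ordinary generating functions.
Σ = 1·19683 + 3·6561 + 5·2187 + 7·729 + 9·243 + 11·81 + 13·27 + 15·9 + 17·3 + 19·1 = 59038.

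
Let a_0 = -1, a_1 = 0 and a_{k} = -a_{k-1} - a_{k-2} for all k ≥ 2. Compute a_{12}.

The ordinary generating function has denominator 1 + x + x^2.
Iterating the recurrence: a_0,…,a_{12} = -1, 0, 1, -1, 0, 1, -1, 0, 1, -1, 0, 1, -1.

-1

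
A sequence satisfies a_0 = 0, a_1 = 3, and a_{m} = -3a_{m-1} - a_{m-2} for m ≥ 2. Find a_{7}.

1131

The ordinary generating function has denominator 1 + 3z + z^2.
Iterating the recurrence: a_0,…,a_{7} = 0, 3, -9, 24, -63, 165, -432, 1131.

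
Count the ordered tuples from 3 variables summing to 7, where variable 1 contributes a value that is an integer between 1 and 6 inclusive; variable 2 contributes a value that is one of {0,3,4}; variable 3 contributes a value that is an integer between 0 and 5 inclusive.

12

The generating function for the choices is (t + t^2 + t^3 + t^4 + t^5 + t^6)·(1 + t^3 + t^4)·(1 + t + t^2 + t^3 + t^4 + t^5); the count is [t^7].
(t + t^2 + t^3 + t^4 + t^5 + t^6) has coefficients 0,1,1,1,1,1,1 for degrees 0…6.
(1 + t^3 + t^4) has coefficients 1,0,0,1,1,0,0,0 for degrees 0…7.
Finally multiplying by (1 + t + t^2 + t^3 + t^4 + t^5), the product of all factors after the first has coefficients 1,1,1,2,3,3,2,2 for degrees 0…7.
[t^7] = 1·2 + 1·3 + 1·3 + 1·2 + 1·1 + 1·1 = 12.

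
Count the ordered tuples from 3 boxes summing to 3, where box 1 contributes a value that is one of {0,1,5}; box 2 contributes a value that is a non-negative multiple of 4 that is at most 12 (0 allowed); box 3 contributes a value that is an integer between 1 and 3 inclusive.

2

The generating function for the choices is (1 + t + t^5)·(1 + t^4 + t^8 + t^12)·(t + t^2 + t^3); the count is [t^3].
(1 + t + t^5) has coefficients 1,1,0,0 for degrees 0…3.
(1 + t^4 + t^8 + t^12) has coefficients 1,0,0,0 for degrees 0…3.
Finally multiplying by (t + t^2 + t^3), the product of all factors after the first has coefficients 0,1,1,1 for degrees 0…3.
[t^3] = 1·1 + 1·1 = 2.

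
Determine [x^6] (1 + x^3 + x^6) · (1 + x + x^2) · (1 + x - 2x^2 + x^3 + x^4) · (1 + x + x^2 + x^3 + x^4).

7

(1 + x^3 + x^6) has coefficients 1,0,0,1,0,0,1 for degrees 0…6.
(1 + x + x^2) has coefficients 1,1,1,0,0,0,0 for degrees 0…6.
Multiplying by (1 + x - 2x^2 + x^3 + x^4) gives running coefficients 1,2,0,0,0,2,1 for degrees 0…6.
Finally multiplying by (1 + x + x^2 + x^3 + x^4), the product of all factors after the first has coefficients 1,3,3,3,3,4,3 for degrees 0…6.
[x^6] = 1·3 + 1·3 + 1·1 = 7.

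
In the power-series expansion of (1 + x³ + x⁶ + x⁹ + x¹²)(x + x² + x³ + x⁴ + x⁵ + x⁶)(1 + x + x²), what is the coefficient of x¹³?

(1 + x³ + x⁶ + x⁹ + x¹²) has coefficients 1,0,0,1,0,0,1,0,0,1,0,0,1 for degrees 0…12.
(x + x² + x³ + x⁴ + x⁵ + x⁶) has coefficients 0,1,1,1,1,1,1,0,0,0,0,0,0,0 for degrees 0…13.
Finally multiplying by (1 + x + x²), the product of all factors after the first has coefficients 0,1,2,3,3,3,3,2,1,0,0,0,0,0 for degrees 0…13.
[x¹³] = 1·0 + 1·0 + 1·2 + 1·3 + 1·1 = 6.

6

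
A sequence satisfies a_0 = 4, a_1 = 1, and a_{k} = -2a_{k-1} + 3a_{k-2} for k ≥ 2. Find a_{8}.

4924

The ordinary generating function has denominator 1 + 2t - 3t^2.
Iterating the recurrence: a_0,…,a_{8} = 4, 1, 10, -17, 64, -179, 550, -1637, 4924.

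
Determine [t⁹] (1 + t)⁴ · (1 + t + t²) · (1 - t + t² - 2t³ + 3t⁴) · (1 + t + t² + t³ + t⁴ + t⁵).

(1 + t)⁴ has coefficients 1,4,6,4,1 for degrees 0…4.
(1 + t + t²) has coefficients 1,1,1,0,0,0,0,0,0,0 for degrees 0…9.
Multiplying by (1 - t + t² - 2t³ + 3t⁴) gives running coefficients 1,0,1,-2,2,1,3,0,0,0 for degrees 0…9.
Finally multiplying by (1 + t + t² + t³ + t⁴ + t⁵), the product of all factors after the first has coefficients 1,1,2,0,2,3,5,5,4,6 for degrees 0…9.
[t⁹] = 1·6 + 4·4 + 6·5 + 4·5 + 1·3 = 75.

75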